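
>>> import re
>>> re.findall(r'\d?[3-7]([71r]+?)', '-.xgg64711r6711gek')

['7', '1']

A `+?`/`*?`/`{m,n}?` starts at its minimum and grows only as far as needed for what follows to match.
One capturing group, so `findall` returns just the captured substring from each match — 2 in all.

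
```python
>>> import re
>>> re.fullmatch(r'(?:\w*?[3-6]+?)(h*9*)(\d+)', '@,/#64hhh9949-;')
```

This matches zero or more of a word character (lazy), then one or more of a character in [3-6] (lazy) (non-capturing group); then zero or more of the literal 'h', then zero or more of a literal '9' (captured); then one or more of a digit (captured).
`fullmatch` succeeds only if the pattern covers the string from start to end.
Here the string isn't matched end-to-end, so the call returns None.

None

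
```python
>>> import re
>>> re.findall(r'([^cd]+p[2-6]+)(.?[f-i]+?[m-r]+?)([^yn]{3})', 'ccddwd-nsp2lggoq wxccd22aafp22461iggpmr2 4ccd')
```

This matches one or more of any character except [cd], then the literal 'p', then one or more of a character in [2-6] (captured); then optionally any character, then one or more of a character in [f-i] (lazy), then one or more of a character in [m-r] (lazy) (captured); then exactly 3 of any character except [yn] (captured).
Lazy quantifiers expand one character at a time until the remainder of the pattern can match.
Walking the string: at [6:18] match '-nsp2lggoq w', groups = ('-nsp2', 'lggo', 'q w'); at [22:40] match '22aafp22461iggpmr2', groups = ('22aafp2246', '1iggp', 'mr2').
Multiple groups make `findall` return tuples — one 3-tuple for each match.

[('-nsp2', 'lggo', 'q w'), ('22aafp2246', '1iggp', 'mr2')]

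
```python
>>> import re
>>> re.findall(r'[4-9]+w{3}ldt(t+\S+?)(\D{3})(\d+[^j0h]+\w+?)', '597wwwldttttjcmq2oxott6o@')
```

[('tttj', 'cmq', '2oxott6o')]

This matches one or more of a character in [4-9], then exactly 3 of a literal 'w', then the literal 'ldt'; then one or more of the literal 't', then one or more of a non-whitespace character (lazy) (captured); then exactly 3 of a non-digit (captured); then one or more of a digit, then one or more of any character except [j0h], then one or more of a word character (lazy) (captured).
Walking the string: at [0:24] match '597wwwldttttjcmq2oxott6o', groups = ('tttj', 'cmq', '2oxott6o').
3 groups means the one result is a tuple of 3 captured strings — 1 here.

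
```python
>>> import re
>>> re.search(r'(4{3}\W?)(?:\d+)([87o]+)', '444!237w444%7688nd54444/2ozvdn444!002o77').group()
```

'444!237'

Pattern: exactly 3 of the literal '4', then optionally a non-word character (captured); then one or more of a digit (non-capturing group); then one or more of one of [87o] (captured).
`search` walks the string left to right and returns the first match it finds.
The match spans [0:7] → '444!237'.
Captured: group 1 = '444!', group 2 = '7'.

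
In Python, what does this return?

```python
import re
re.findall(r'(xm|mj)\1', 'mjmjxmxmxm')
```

`\1` has to match the exact text group 1 already captured.
Matches: at [0:4] match 'mjmj', group 1 = 'mj'; at [4:8] match 'xmxm', group 1 = 'xm'.
Because there's exactly one group, `findall` drops the full match and keeps group 1 from each hit.

['mj', 'xm']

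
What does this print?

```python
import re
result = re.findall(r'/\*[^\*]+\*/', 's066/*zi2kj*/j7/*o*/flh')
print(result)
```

Scanning left to right: at [4:13] → '/*zi2kj*/'; at [15:20] → '/*o*/'.
`findall` yields the raw match text (2 of them) because the pattern has no groups.

['/*zi2kj*/', '/*o*/']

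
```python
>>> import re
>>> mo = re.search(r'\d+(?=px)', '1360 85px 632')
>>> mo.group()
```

Because the assertion is zero-width, the text it checks is not consumed and won't appear in the result.
`search` walks the string left to right and returns the first match it finds.
The match spans [5:7] → '85'.

'85'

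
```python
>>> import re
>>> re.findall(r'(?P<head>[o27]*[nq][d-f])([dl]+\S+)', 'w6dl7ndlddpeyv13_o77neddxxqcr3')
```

[('7nd', 'lddpeyv13_o77neddxxqcr3')]

Pattern: zero or more of one of [o27], then one of [nq], then a character in [d-f] (captured as 'head'); then one or more of one of [dl], then one or more of a non-whitespace character (captured).
Walking the string: at [4:30] match '7ndlddpeyv13_o77neddxxqcr3', groups = ('7nd', 'lddpeyv13_o77neddxxqcr3').
2 groups means the one result is a tuple of 2 captured strings — 1 here.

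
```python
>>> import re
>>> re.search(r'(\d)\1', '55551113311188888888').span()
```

`\1` is not a pattern — it's the concrete string captured by group 1, re-applied verbatim.
The match spans [0:2] → '55'.

(0, 2)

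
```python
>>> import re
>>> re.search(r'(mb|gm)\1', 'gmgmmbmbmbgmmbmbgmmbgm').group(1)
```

'gm'

The backreference `\1` re-matches whatever the first group consumed, character for character.
`re.search` tries every starting position until one works.
The match spans [0:4] → 'gmgm'.
Captured: group 1 = 'gm'.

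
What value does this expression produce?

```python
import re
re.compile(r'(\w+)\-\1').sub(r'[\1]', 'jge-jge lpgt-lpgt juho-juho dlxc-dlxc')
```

The backreference `\1` re-matches whatever the first group consumed, character for character.
The replacement refers to a captured group, so each match is rewritten using its own captured text.

'[jge] [lpgt] [juho] [dlxc]'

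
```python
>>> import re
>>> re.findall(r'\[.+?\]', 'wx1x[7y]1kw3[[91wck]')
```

['[7y]', '[[91wck]']

Walking the string: at [4:8] → '[7y]'; at [12:20] → '[[91wck]'.
No capturing groups, so `findall` returns the 2 full match strings.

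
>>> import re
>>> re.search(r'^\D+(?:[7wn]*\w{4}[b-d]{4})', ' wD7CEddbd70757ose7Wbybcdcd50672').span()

The match spans [0:10] → ' wD7CEddbd'.

(0, 10)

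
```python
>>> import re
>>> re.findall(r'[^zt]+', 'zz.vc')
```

This matches one or more of any character except [zt].
Since nothing is captured, `findall` lists the 1 matched substring directly.

['.vc']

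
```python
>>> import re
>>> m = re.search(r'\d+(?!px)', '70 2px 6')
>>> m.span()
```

A negative assertion filters positions out without eating any characters.
The match spans [0:2] → '70'.

(0, 2)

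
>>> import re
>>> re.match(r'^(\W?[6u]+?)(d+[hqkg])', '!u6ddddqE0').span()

`re.match` only tries the pattern at the start of the string.
The match spans [0:8] → '!u6ddddq'.

(0, 8)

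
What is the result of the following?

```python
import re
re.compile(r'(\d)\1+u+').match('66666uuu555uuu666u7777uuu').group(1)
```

The match spans [0:8] → '66666uuu'.
Captured: group 1 = '6'.

'6'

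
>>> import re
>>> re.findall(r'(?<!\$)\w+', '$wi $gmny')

['i', 'mny']

The negative lookaround is zero-width — it rules out positions where the adjacent text would match, without consuming anything.
Walking the string: at [2:3] → 'i'; at [6:9] → 'mny'.
With no groups in the pattern, `findall` gives back each whole match — 2 here.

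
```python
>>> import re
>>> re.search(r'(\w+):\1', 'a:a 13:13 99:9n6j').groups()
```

The match spans [0:3] → 'a:a'.
Captured: group 1 = 'a'.

('a',)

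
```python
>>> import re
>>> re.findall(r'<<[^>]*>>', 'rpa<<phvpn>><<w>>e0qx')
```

Scanning left to right: at [3:12] → '<<phvpn>>'; at [12:17] → '<<w>>'.
Since nothing is captured, `findall` lists the 2 matched substrings directly.

['<<phvpn>>', '<<w>>']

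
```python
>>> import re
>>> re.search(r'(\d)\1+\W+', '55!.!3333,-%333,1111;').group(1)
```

'5'

`\1` is not a pattern — it's the concrete string captured by group 1, re-applied verbatim.
`search` walks the string left to right and returns the first match it finds.
The match spans [0:5] → '55!.!'.
Captured: group 1 = '5'.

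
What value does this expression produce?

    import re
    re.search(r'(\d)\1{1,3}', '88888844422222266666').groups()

('8',)

`\1` is not a pattern — it's the concrete string captured by group 1, re-applied verbatim.
`re.search` scans for the first position where the pattern succeeds.
The match spans [0:4] → '8888'.
Captured: group 1 = '8'.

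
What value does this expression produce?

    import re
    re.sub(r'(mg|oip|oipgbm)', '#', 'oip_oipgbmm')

'#_#gbmm'

Alternation isn't longest-match — the leftmost alternative that fits at this position is chosen.
Each match is replaced by '#'.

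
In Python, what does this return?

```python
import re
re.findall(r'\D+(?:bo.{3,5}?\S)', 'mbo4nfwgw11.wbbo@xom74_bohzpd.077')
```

['mbo4nfw', '.wbbo@xom', '_bohzpd']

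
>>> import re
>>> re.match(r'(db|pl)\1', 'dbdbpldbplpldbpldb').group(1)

'db'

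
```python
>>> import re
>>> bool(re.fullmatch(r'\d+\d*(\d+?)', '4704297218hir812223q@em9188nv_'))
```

Pattern: one or more of a digit, then zero or more of a digit; then one or more of a digit (lazy) (captured).
`fullmatch` succeeds only if the pattern covers the string from start to end.
Here there's no way to consume every character, so the call returns None, and `bool(None)` is False.

False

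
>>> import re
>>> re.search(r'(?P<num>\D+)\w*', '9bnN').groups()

('bnN',)

Pattern: one or more of a non-digit (captured as 'num'); then zero or more of a word character.
`search` walks the string left to right and returns the first match it finds.
The match spans [1:4] → 'bnN'.
Captured: group 1 = 'bnN'.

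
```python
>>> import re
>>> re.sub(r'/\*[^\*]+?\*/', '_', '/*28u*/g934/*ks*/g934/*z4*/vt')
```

Every occurrence is swapped for '_'.

'_g934_g934_vt'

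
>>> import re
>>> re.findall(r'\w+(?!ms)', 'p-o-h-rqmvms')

A negative assertion filters positions out without eating any characters.
`findall` yields the raw match text (4 of them) because the pattern has no groups.

['p', 'o', 'h', 'rqmvms']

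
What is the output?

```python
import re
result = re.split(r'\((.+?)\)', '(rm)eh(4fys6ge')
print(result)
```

Matches to split on: at [0:4] → '(rm)'.
Because the pattern has a capturing group, `split` also inserts each captured text between the pieces.

['', 'rm', 'eh(4fys6ge']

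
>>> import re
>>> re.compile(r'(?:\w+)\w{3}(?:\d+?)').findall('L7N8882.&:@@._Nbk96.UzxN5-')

The pattern matches one or more of a word character (non-capturing group); then exactly 3 of a word character; then one or more of a digit (lazy) (non-capturing group).
With no groups in the pattern, `findall` gives back each whole match — 3 here.

['L7N8882', '_Nbk96', 'UzxN5']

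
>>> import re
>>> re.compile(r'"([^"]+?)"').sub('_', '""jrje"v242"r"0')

'"_v242_0'

Every occurrence is swapped for '_'.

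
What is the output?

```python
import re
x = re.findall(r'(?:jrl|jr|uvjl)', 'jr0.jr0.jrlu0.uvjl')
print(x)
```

['jr', 'jr', 'jrl', 'uvjl']

Alternation isn't longest-match — the leftmost alternative that fits at this position is chosen.
Scanning left to right: at [0:2] → 'jr'; at [4:6] → 'jr'; at [8:11] → 'jrl'; at [14:18] → 'uvjl'.
No capturing groups, so `findall` returns the 4 full match strings.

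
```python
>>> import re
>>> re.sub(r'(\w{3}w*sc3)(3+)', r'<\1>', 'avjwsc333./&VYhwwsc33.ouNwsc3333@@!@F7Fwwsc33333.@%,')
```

'<avjwsc3>./&<VYhwwsc3>.<ouNwsc3>@@!@<F7Fwwsc3>.@%,'

Each match is replaced using the text its own group 1 captured.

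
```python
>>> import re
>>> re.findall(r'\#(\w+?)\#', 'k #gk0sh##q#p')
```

['gk0sh', 'q']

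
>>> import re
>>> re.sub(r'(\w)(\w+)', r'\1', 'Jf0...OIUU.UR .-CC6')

The pattern matches a word character (captured); then one or more of a word character (captured).
Matches: at [0:3] → 'Jf0'; at [6:10] → 'OIUU'; at [11:13] → 'UR'; at [16:19] → 'CC6'.
Each match is replaced using the text its own group 1 captured.

'J...O.U .-C'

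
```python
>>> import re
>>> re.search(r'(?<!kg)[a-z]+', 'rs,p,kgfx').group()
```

`(?!…)`/`(?<!…)` only lets a position through if the neighbouring text does NOT match; no characters are consumed.
The match spans [0:2] → 'rs'.

'rs'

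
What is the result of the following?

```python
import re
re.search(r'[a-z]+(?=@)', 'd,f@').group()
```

'f'

The lookaround is zero-width — it requires the adjacent text to match without consuming it, so the asserted text isn't part of the match.
`re.search` scans for the first position where the pattern succeeds.
The match spans [2:3] → 'f'.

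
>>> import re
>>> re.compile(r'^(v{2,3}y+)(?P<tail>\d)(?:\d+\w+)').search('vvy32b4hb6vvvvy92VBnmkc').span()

The match spans [0:23] → 'vvy32b4hb6vvvvy92VBnmkc'.

(0, 23)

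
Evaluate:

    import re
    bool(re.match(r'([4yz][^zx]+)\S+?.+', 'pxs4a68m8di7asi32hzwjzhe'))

False

`re.match` only tries the pattern at the start of the string.
Here position 0 doesn't satisfy it, so the call returns None, and `bool(None)` is False.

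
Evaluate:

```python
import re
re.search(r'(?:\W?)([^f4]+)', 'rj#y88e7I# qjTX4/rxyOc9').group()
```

'rj#y88e7I# qjTX'

The match spans [0:15] → 'rj#y88e7I# qjTX'.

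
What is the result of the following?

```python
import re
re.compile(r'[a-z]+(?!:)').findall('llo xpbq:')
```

['llo', 'xpb']

The negative lookahead/lookbehind blocks any match where the forbidden context is present.
Matches: at [0:3] → 'llo'; at [4:7] → 'xpb'.
`findall` yields the raw match text (2 of them) because the pattern has no groups.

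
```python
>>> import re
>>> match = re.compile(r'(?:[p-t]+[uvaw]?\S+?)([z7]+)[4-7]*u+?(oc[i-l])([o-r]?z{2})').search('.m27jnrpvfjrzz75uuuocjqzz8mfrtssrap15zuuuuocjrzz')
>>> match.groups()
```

('zz7', 'ocj', 'qzz')

The match spans [6:25] → 'rpvfjrzz75uuuocjqzz'.
Captured: group 1 = 'zz7', group 2 = 'ocj', group 3 = 'qzz'.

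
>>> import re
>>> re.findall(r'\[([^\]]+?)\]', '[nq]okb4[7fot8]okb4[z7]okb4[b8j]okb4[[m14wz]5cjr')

['nq', '7fot8', 'z7', 'b8j', '[m14wz']

Matches: at [0:4] match '[nq]', group 1 = 'nq'; at [8:15] match '[7fot8]', group 1 = '7fot8'; at [19:23] match '[z7]', group 1 = 'z7'; at [27:32] match '[b8j]', group 1 = 'b8j'; at [36:44] match '[[m14wz]', group 1 = '[m14wz'.
`findall` collects group 1 from each match (5 total).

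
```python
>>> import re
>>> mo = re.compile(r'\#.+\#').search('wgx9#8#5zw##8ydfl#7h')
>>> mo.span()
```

(4, 18)

The match spans [4:18] → '#8#5zw##8ydfl#'.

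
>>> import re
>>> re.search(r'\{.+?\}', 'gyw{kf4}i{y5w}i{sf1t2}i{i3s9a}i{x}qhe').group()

'{kf4}'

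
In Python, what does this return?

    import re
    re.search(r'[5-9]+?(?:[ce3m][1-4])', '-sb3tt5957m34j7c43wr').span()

(6, 12)

This matches one or more of a character in [5-9] (lazy); then one of [ce3m], then a character in [1-4] (non-capturing group).
Unlike `match`, `search` isn't anchored — it looks for the pattern anywhere in the string.
The match spans [6:12] → '5957m3'.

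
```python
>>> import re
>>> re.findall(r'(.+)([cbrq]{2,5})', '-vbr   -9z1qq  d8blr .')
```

This matches one or more of any character (captured); then 2 to 5 of one of [cbrq] (captured).
Matches: at [0:13] match '-vbr   -9z1qq', groups = ('-vbr   -9z1', 'qq').
2 groups means the one result is a tuple of 2 captured strings — 1 here.

[('-vbr   -9z1', 'qq')]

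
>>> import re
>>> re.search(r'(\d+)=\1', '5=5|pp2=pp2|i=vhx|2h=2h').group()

'5=5'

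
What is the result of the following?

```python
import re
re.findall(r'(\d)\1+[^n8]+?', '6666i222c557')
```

['6', '2', '5']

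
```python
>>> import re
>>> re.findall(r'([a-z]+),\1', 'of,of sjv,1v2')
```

`\1` has to match the exact text group 1 already captured.
Scanning left to right: at [0:5] match 'of,of', group 1 = 'of'.
One capturing group, so `findall` returns just the captured substring from the one match — 1 in all.

['of']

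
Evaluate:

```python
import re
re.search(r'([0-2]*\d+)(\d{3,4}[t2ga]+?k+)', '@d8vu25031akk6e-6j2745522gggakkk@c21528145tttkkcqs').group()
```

This matches zero or more of a character in [0-2], then one or more of a digit (captured); then 3 to 4 of a digit, then one or more of one of [t2ga] (lazy), then one or more of a literal 'k' (captured).
`search` walks the string left to right and returns the first match it finds.
The match spans [5:13] → '25031akk'.
Captured: group 1 = '25', group 2 = '031akk'.

'25031akk'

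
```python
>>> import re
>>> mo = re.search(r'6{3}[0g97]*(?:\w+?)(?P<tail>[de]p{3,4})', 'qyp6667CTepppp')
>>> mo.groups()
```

('epppp',)

This matches exactly 3 of the literal '6', then zero or more of one of [0g97]; then one or more of a word character (lazy) (non-capturing group); then one of [de], then 3 to 4 of the literal 'p' (captured as 'tail').
Unlike `match`, `search` isn't anchored — it looks for the pattern anywhere in the string.
The match spans [3:14] → '6667CTepppp'.
Captured: group 1 = 'epppp'.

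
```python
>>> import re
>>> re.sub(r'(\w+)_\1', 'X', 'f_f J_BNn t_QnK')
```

`\1` has to match the exact text group 1 already captured.
Matches: at [0:3] → 'f_f'.
Every occurrence is swapped for 'X'.

'X J_BNn t_QnK'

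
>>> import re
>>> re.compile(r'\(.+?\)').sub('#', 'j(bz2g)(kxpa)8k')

'j##8k'

A `+?`/`*?`/`{m,n}?` starts at its minimum and grows only as far as needed for what follows to match.
Matches: at [1:7] → '(bz2g)'; at [7:13] → '(kxpa)'.
`sub` substitutes '#' at each match site.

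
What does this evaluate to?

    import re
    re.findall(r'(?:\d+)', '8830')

The pattern matches one or more of a digit (non-capturing group).
Walking the string: at [0:4] → '8830'.
With no groups in the pattern, `findall` gives back each whole match — 1 here.

['8830']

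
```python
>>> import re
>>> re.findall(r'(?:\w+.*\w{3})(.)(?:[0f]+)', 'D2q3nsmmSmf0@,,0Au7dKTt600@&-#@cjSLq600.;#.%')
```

['0']

`findall` collects group 1 from the one match (1 total).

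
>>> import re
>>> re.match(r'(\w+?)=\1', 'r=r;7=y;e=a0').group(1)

'r'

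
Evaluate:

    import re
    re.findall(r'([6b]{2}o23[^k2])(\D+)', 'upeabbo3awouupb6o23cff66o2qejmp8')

This matches exactly 2 of one of [6b], then the literal 'o23', then any character except [k2] (captured); then one or more of a non-digit (captured).
Matches: at [14:22] match 'b6o23cff', groups = ('b6o23c', 'ff').
Multiple groups make `findall` return tuples — one 2-tuple for the one match.

[('b6o23c', 'ff')]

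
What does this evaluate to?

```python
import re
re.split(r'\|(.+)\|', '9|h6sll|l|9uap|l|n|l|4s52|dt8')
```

Because the pattern has a capturing group, `split` also inserts each captured text between the pieces.

['9', 'h6sll|l|9uap|l|n|l|4s52', 'dt8']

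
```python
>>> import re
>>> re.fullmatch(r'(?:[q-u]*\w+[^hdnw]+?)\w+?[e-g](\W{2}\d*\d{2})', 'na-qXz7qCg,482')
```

None

This matches zero or more of a character in [q-u], then one or more of a word character, then one or more of any character except [hdnw] (lazy) (non-capturing group); then one or more of a word character (lazy); then a character in [e-g]; then exactly 2 of a non-word character, then zero or more of a digit, then exactly 2 of a digit (captured).
For `fullmatch`, every character of the input must be accounted for by the pattern.
Here the string isn't matched end-to-end, so the call returns None.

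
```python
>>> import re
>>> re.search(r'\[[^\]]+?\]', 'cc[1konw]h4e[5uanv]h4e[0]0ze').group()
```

'[1konw]'

`re.search` scans for the first position where the pattern succeeds.
The match spans [2:9] → '[1konw]'.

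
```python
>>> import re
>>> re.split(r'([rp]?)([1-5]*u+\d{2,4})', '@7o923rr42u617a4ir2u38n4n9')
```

['@7o923r', 'r', '42u617', 'a4i', 'r', '2u38', 'n4n9']

The pattern matches optionally one of [rp] (captured); then zero or more of a character in [1-5], then one or more of a literal 'u', then 2 to 4 of a digit (captured).
With a capturing group present, the delimiter's captured portion is kept in the result list.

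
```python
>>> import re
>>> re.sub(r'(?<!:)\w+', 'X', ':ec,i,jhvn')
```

':eX,X,X'

The negative lookaround is zero-width — it rules out positions where the adjacent text would match, without consuming anything.
Each match is replaced by 'X'.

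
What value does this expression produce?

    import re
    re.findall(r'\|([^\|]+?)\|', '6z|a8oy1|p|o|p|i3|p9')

['a8oy1', 'o', 'i3']

Matches: at [2:9] match '|a8oy1|', group 1 = 'a8oy1'; at [10:13] match '|o|', group 1 = 'o'; at [14:18] match '|i3|', group 1 = 'i3'.
Because there's exactly one group, `findall` drops the full match and keeps group 1 from each hit.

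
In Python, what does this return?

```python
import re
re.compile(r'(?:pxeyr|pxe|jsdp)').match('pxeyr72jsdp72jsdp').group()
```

`match` is anchored at position 0; if the pattern doesn't fit there, it returns None.
The match spans [0:5] → 'pxeyr'.

'pxeyr'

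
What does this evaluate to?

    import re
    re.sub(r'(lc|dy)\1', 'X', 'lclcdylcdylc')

`\1` has to match the exact text group 1 already captured.
Matches: at [0:4] → 'lclc'.
`sub` substitutes 'X' at each match site.

'Xdylcdylc'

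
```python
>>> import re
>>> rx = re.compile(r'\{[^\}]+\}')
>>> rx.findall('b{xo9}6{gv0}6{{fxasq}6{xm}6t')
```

Walking the string: at [1:6] → '{xo9}'; at [7:12] → '{gv0}'; at [13:21] → '{{fxasq}'; at [22:26] → '{xm}'.
No capturing groups, so `findall` returns the 4 full match strings.

['{xo9}', '{gv0}', '{{fxasq}', '{xm}']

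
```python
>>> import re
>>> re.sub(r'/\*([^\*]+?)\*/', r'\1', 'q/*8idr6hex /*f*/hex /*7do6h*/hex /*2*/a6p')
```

Matches: at [12:17] → '/*f*/'; at [21:30] → '/*7do6h*/'; at [34:39] → '/*2*/'.
Each match is replaced using the text its own group 1 captured.

'q/*8idr6hex fhex 7do6hhex 2a6p'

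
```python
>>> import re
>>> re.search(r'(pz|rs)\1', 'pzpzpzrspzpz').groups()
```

('pz',)

The match spans [0:4] → 'pzpz'.
Captured: group 1 = 'pz'.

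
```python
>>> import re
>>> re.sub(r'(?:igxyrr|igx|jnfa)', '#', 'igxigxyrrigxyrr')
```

'###'

`|` is ordered: at each position the engine commits to the first alternative that works.
Matches: at [0:3] → 'igx'; at [3:9] → 'igxyrr'; at [9:15] → 'igxyrr'.
Each match is replaced by '#'.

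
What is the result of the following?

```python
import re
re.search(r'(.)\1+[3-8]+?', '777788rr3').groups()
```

`\1` has to match the exact text group 1 already captured.
`search` walks the string left to right and returns the first match it finds.
The match spans [0:5] → '77778'.
Captured: group 1 = '7'.

('7',)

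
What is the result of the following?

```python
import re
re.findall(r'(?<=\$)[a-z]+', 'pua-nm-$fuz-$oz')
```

['fuz', 'oz']

The lookaround is zero-width — it requires the adjacent text to match without consuming it, so the asserted text isn't part of the match.
With no groups in the pattern, `findall` gives back each whole match — 2 here.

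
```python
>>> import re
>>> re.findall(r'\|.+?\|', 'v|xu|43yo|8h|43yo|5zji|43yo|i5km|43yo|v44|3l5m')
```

['|xu|', '|8h|', '|5zji|', '|i5km|', '|v44|']

With no groups in the pattern, `findall` gives back each whole match — 5 here.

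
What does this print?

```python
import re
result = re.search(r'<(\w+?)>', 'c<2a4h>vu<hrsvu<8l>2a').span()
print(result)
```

The match spans [1:7] → '<2a4h>'.

(1, 7)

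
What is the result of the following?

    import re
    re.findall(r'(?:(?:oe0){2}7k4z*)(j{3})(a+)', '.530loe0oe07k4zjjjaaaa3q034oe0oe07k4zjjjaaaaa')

[('jjj', 'aaaa'), ('jjj', 'aaaaa')]

This matches the literal 'oe0' repeated 2 times, then the literal '7k4', then zero or more of a literal 'z' (non-capturing group); then exactly 3 of a literal 'j' (captured); then one or more of a literal 'a' (captured).
Scanning left to right: at [5:22] match 'oe0oe07k4zjjjaaaa', groups = ('jjj', 'aaaa'); at [27:45] match 'oe0oe07k4zjjjaaaaa', groups = ('jjj', 'aaaaa').
Multiple groups make `findall` return tuples — one 2-tuple for each match.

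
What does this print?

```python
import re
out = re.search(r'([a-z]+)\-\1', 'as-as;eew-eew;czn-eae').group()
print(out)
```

`\1` has to match the exact text group 1 already captured.
`re.search` tries every starting position until one works.
The match spans [0:5] → 'as-as'.
Captured: group 1 = 'as'.

as-as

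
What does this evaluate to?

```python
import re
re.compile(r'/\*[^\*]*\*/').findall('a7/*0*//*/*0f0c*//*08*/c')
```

['/*0*/', '/*0f0c*/', '/*08*/']

Matches: at [2:7] → '/*0*/'; at [9:17] → '/*0f0c*/'; at [17:23] → '/*08*/'.
No capturing groups, so `findall` returns the 3 full match strings.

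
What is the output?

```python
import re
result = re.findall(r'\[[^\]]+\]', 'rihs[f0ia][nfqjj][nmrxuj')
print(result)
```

['[f0ia]', '[nfqjj]']

Matches: at [4:10] → '[f0ia]'; at [10:17] → '[nfqjj]'.
Since nothing is captured, `findall` lists the 2 matched substrings directly.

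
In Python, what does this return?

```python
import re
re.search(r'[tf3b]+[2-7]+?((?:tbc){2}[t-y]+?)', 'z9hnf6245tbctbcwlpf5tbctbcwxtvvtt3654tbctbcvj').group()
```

'f6245tbctbcw'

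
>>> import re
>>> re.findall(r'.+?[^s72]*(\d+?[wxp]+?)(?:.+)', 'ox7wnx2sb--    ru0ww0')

['7w']

The pattern matches one or more of any character (lazy), then zero or more of any character except [s72]; then one or more of a digit (lazy), then one or more of one of [wxp] (lazy) (captured); then one or more of any character (non-capturing group).
Scanning left to right: at [0:21] match 'ox7wnx2sb--    ru0ww0', group 1 = '7w'.
`findall` collects group 1 from the one match (1 total).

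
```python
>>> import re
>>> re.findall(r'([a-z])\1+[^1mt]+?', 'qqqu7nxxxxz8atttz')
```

['q', 'x', 't']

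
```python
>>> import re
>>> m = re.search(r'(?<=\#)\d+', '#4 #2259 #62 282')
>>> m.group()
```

The `(?=…)`/`(?<=…)` assertion just peeks at neighbouring text; it doesn't advance the match position.
`re.search` tries every starting position until one works.
The match spans [1:2] → '4'.

'4'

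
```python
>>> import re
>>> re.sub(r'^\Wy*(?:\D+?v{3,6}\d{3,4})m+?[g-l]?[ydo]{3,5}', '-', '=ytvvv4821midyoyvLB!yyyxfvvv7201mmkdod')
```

Pattern: anchored at the start of the string; then a non-word character, then zero or more of a literal 'y'; then one or more of a non-digit (lazy), then 3 to 6 of the literal 'v', then 3 to 4 of a digit (non-capturing group); then one or more of a literal 'm' (lazy); then optionally a character in [g-l], then 3 to 5 of one of [ydo].
Matches: at [0:16] → '=ytvvv4821midyoy'.
`sub` substitutes '-' at each match site.

'-vLB!yyyxfvvv7201mmkdod'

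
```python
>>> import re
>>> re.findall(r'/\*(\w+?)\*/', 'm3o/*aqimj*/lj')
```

['aqimj']

With a single group, `findall` returns only what that group captured — 1 item.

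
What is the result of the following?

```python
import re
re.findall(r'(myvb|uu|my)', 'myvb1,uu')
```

['myvb', 'uu']

Branches in `(...|...)` are attempted left-to-right; the first branch that allows the whole pattern to succeed is taken.
Matches: at [0:4] match 'myvb', group 1 = 'myvb'; at [6:8] match 'uu', group 1 = 'uu'.
`findall` collects group 1 from each match (2 total).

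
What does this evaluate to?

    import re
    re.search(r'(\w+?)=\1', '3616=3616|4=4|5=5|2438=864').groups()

The match spans [0:9] → '3616=3616'.
Captured: group 1 = '3616'.

('3616',)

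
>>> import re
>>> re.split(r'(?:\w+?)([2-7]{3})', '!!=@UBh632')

['!!=@', '632', '']

This matches one or more of a word character (lazy) (non-capturing group); then exactly 3 of a character in [2-7] (captured).
Matches to split on: at [4:10] → 'UBh632'.
The group in the pattern means `split` returns the separators' captures alongside the pieces.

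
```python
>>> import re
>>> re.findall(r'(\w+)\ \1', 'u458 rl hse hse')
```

['hse']

After group 1 captures some text, `\1` only succeeds where that same text appears again.
`findall` collects group 1 from the one match (1 total).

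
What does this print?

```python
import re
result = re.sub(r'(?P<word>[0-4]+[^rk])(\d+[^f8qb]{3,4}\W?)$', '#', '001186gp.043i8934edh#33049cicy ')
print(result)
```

The pattern matches one or more of a character in [0-4], then any character except [rk] (captured as 'word'); then one or more of a digit, then 3 to 4 of any character except [f8qb], then optionally a non-word character (captured); then anchored at the end.
Matches: at [21:31] → '33049cicy '.
Every occurrence is swapped for '#'.

001186gp.043i8934edh##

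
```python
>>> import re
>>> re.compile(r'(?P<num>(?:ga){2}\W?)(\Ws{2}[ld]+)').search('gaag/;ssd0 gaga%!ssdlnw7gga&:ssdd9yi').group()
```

'gaga%!ssdl'

Pattern: the literal 'ga' repeated 2 times, then optionally a non-word character (captured as 'num'); then a non-word character, then exactly 2 of a literal 's', then one or more of one of [ld] (captured).
Unlike `match`, `search` isn't anchored — it looks for the pattern anywhere in the string.
The match spans [11:21] → 'gaga%!ssdl'.
Captured: group 1 = 'gaga%', group 2 = '!ssdl'.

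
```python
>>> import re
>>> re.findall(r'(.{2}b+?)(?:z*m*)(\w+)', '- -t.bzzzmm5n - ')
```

[('t.b', '5n')]

Pattern: exactly 2 of any character, then one or more of the literal 'b' (lazy) (captured); then zero or more of the literal 'z', then zero or more of the literal 'm' (non-capturing group); then one or more of a word character (captured).
`findall` packs the 2 group values into a tuple for every match.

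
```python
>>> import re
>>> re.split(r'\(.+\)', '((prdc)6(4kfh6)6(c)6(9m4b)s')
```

['', 's']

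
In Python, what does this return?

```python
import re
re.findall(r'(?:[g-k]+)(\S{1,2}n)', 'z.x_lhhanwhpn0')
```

This matches one or more of a character in [g-k] (non-capturing group); then 1 to 2 of a non-whitespace character, then a literal 'n' (captured).
Scanning left to right: at [5:9] match 'hhan', group 1 = 'an'; at [10:13] match 'hpn', group 1 = 'pn'.
With a single group, `findall` returns only what that group captured — 2 items.

['an', 'pn']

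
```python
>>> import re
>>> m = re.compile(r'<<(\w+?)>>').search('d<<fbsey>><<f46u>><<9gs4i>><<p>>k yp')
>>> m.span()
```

The match spans [1:10] → '<<fbsey>>'.

(1, 10)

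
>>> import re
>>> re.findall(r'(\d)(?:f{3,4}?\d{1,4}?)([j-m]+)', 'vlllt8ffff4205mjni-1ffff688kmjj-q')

This matches a digit (captured); then 3 to 4 of a literal 'f' (lazy), then 1 to 4 of a digit (lazy) (non-capturing group); then one or more of a character in [j-m] (captured).
Walking the string: at [5:16] match '8ffff4205mj', groups = ('8', 'mj'); at [19:31] match '1ffff688kmjj', groups = ('1', 'kmjj').
With 2 capturing groups, `findall` returns a 2-tuple per match.

[('8', 'mj'), ('1', 'kmjj')]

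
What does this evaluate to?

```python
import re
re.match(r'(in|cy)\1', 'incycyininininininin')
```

`\1` is not a pattern — it's the concrete string captured by group 1, re-applied verbatim.
`re.match` only tries the pattern at the start of the string.
Here the pattern fails at index 0, so the call returns None.

None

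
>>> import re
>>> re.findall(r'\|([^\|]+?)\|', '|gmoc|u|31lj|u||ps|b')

Scanning left to right: at [0:6] match '|gmoc|', group 1 = 'gmoc'; at [7:13] match '|31lj|', group 1 = '31lj'; at [15:19] match '|ps|', group 1 = 'ps'.
`findall` collects group 1 from each match (3 total).

['gmoc', '31lj', 'ps']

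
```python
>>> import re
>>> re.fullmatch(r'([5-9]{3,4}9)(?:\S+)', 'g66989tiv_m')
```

None

Pattern: 3 to 4 of a character in [5-9], then a literal '9' (captured); then one or more of a non-whitespace character (non-capturing group).
`re.fullmatch` requires the pattern to consume the entire string.
Here the pattern can't cover the whole string, so the call returns None.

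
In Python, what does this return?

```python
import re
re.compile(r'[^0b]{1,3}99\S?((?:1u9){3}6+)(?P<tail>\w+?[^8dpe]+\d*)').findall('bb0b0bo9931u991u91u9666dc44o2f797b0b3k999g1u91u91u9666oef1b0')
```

[('1u91u91u9666', 'oef1b0')]

`findall` packs the 2 group values into a tuple for every match.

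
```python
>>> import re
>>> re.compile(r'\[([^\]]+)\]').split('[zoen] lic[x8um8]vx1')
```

['', 'zoen', ' lic', 'x8um8', 'vx1']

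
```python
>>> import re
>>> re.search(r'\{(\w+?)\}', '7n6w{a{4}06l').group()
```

Unlike `match`, `search` isn't anchored — it looks for the pattern anywhere in the string.
The match spans [6:9] → '{4}'.
Captured: group 1 = '4'.

'{4}'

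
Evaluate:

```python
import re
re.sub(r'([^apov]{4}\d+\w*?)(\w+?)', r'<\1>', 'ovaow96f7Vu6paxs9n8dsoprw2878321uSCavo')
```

This matches exactly 4 of any character except [apov], then one or more of a digit, then zero or more of a word character (lazy) (captured); then one or more of a word character (lazy) (captured).
Matches: at [4:10] → 'w96f7V'; at [14:20] → 'xs9n8d'; at [23:33] → 'rw2878321u'.
Each match is replaced using the text its own group 1 captured.

'ovao<w96f7>u6pa<xs9n8>sop<rw2878321>SCavo'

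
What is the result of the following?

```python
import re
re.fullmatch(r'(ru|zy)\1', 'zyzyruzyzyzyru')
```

None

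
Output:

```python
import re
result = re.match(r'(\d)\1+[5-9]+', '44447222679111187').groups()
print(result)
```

The match spans [0:5] → '44447'.
Captured: group 1 = '4'.

('4',)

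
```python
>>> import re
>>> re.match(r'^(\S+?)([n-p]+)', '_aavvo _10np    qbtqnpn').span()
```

(0, 6)

The pattern matches anchored at the start of the string; then one or more of a non-whitespace character (lazy) (captured); then one or more of a character in [n-p] (captured).
`re.match` won't scan ahead — the pattern has to work from the very first character.
The match spans [0:6] → '_aavvo'.
Captured: group 1 = '_aavv', group 2 = 'o'.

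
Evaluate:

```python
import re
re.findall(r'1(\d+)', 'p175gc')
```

['75']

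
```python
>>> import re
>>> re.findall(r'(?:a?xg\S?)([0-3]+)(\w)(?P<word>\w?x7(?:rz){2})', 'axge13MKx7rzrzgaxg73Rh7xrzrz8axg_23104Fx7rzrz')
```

[('13', 'M', 'Kx7rzrz'), ('2310', '4', 'Fx7rzrz')]

This matches optionally the literal 'a', then the literal 'xg', then optionally a non-whitespace character (non-capturing group); then one or more of a character in [0-3] (captured); then a word character (captured); then optionally a word character, then the literal 'x7', then the literal 'rz' repeated 2 times (captured as 'word').
Scanning left to right: at [0:14] match 'axge13MKx7rzrz', groups = ('13', 'M', 'Kx7rzrz'); at [29:45] match 'axg_23104Fx7rzrz', groups = ('2310', '4', 'Fx7rzrz').
`findall` packs the 3 group values into a tuple for every match.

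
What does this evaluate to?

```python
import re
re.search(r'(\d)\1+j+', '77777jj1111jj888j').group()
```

After group 1 captures some text, `\1` only succeeds where that same text appears again.
`re.search` tries every starting position until one works.
The match spans [0:7] → '77777jj'.
Captured: group 1 = '7'.

'77777jj'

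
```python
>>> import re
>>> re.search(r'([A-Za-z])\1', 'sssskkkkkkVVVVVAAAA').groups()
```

`\1` has to match the exact text group 1 already captured.
`re.search` tries every starting position until one works.
The match spans [0:2] → 'ss'.
Captured: group 1 = 's'.

('s',)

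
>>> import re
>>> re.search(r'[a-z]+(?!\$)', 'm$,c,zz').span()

(3, 4)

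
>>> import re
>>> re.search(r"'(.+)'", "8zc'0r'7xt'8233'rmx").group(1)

"0r'7xt'8233"

The match spans [3:16] → "'0r'7xt'8233'".
Captured: group 1 = "0r'7xt'8233".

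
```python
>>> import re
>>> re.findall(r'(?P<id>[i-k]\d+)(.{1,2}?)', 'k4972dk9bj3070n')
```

The pattern matches a character in [i-k], then one or more of a digit (captured as 'id'); then 1 to 2 of any character (lazy) (captured).
A `+?`/`*?`/`{m,n}?` starts at its minimum and grows only as far as needed for what follows to match.
Scanning left to right: at [0:6] match 'k4972d', groups = ('k4972', 'd'); at [6:9] match 'k9b', groups = ('k9', 'b'); at [9:15] match 'j3070n', groups = ('j3070', 'n').
Multiple groups make `findall` return tuples — one 2-tuple for each match.

[('k4972', 'd'), ('k9', 'b'), ('j3070', 'n')]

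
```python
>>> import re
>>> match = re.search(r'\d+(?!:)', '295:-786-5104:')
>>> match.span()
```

(0, 2)

A negative assertion filters positions out without eating any characters.
`re.search` tries every starting position until one works.
The match spans [0:2] → '29'.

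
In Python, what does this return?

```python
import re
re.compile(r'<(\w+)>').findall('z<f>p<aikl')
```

With a single group, `findall` returns only what that group captured — 1 item.

['f']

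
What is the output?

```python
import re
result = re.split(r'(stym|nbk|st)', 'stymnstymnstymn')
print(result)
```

Alternation isn't longest-match — the leftmost alternative that fits at this position is chosen.
The group in the pattern means `split` returns the separators' captures alongside the pieces.

['', 'stym', 'n', 'stym', 'n', 'stym', 'n']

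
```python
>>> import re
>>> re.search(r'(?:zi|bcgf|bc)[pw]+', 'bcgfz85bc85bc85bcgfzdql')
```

Unlike `match`, `search` isn't anchored — it looks for the pattern anywhere in the string.
Here no position works, so the call returns None.

None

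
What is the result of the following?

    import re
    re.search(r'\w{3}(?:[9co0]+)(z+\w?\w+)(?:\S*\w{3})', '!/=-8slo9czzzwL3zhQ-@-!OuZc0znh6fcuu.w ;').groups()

('zzzwL3zhQ',)

The match spans [4:36] → '8slo9czzzwL3zhQ-@-!OuZc0znh6fcuu'.
Captured: group 1 = 'zzzwL3zhQ'.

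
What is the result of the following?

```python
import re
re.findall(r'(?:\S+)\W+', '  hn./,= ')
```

['hn./,= ']

Pattern: one or more of a non-whitespace character (non-capturing group); then one or more of a non-word character.
Matches: at [2:9] → 'hn./,= '.
Since nothing is captured, `findall` lists the 1 matched substring directly.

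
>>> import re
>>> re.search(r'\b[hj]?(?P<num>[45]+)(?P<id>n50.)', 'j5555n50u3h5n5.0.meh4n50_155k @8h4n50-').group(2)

'n50u'

Pattern: a word boundary (`\b`, zero-width); then optionally one of [hj]; then one or more of one of [45] (captured as 'num'); then the literal 'n50', then any character (captured as 'id').
`re.search` scans for the first position where the pattern succeeds.
The match spans [0:9] → 'j5555n50u'.
Captured: group 1 = '5555', group 2 = 'n50u'.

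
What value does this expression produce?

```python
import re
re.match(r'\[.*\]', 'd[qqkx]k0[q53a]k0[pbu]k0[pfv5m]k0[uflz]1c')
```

None

`match` is anchored at position 0; if the pattern doesn't fit there, it returns None.
Here the string doesn't start with a match, so the call returns None.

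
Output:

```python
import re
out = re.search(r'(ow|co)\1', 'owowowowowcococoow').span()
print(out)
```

(0, 4)

After group 1 captures some text, `\1` only succeeds where that same text appears again.
The match spans [0:4] → 'owow'.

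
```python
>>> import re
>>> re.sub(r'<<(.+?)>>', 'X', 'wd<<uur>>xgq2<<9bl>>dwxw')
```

'wdXxgq2Xdwxw'

`sub` substitutes 'X' at each match site.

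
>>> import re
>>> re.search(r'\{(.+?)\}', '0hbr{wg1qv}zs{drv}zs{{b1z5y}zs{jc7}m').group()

'{wg1qv}'

Lazy quantifiers expand one character at a time until the remainder of the pattern can match.
The match spans [4:11] → '{wg1qv}'.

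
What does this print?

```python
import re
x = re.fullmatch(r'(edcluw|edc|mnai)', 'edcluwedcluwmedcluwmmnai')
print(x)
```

`fullmatch` succeeds only if the pattern covers the string from start to end.
Here there's no way to consume every character, so the call returns None.

None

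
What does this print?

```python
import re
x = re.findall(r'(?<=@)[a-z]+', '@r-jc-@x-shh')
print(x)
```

['r', 'x']

The positive lookaround only admits positions where the adjacent text matches; those characters stay outside the span.
No capturing groups, so `findall` returns the 2 full match strings.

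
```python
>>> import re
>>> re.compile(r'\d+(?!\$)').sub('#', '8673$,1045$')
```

'#3$,#5$'

A negative assertion filters positions out without eating any characters.
Matches: at [0:3] → '867'; at [6:9] → '104'.
`sub` substitutes '#' at each match site.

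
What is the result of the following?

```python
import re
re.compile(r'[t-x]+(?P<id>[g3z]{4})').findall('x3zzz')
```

The pattern matches one or more of a character in [t-x]; then exactly 4 of one of [g3z] (captured as 'id').
Scanning left to right: at [0:5] match 'x3zzz', group 1 = '3zzz'.
One capturing group, so `findall` returns just the captured substring from the one match — 1 in all.

['3zzz']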